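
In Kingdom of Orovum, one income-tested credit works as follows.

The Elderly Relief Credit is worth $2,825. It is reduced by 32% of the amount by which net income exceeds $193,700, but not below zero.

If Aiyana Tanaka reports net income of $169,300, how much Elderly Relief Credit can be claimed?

$2,825

Elderly Relief Credit: $169,300 is at or below the $193,700 threshold, so the full $2,825 applies.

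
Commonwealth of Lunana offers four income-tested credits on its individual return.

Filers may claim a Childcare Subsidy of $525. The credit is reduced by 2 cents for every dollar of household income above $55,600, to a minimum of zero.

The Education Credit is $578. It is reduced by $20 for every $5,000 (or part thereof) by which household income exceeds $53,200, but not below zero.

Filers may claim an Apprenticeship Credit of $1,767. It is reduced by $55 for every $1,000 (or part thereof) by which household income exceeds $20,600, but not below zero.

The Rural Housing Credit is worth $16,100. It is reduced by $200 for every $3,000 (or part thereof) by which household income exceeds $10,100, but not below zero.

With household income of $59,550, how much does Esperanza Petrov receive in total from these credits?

$13,684

Childcare Subsidy: 2% of the $3,950 excess over $55,600 is $79; credit = $525 − $79 = $446.
Education Credit: income exceeds $53,200 by $6,350, which is 2 full-or-partial $5,000 increments; reduction = 2 × $20 = $40, leaving $538.
Apprenticeship Credit: income exceeds $20,600 by $38,950 → 39 increments × $55 = $2,145 ≥ base, so the credit is $0.
Rural Housing Credit: income exceeds $10,100 by $49,450, which is 17 full-or-partial $3,000 increments; reduction = 17 × $200 = $3,400, leaving $12,700.
Total: $446 + $538 + $0 + $12,700 = $13,684.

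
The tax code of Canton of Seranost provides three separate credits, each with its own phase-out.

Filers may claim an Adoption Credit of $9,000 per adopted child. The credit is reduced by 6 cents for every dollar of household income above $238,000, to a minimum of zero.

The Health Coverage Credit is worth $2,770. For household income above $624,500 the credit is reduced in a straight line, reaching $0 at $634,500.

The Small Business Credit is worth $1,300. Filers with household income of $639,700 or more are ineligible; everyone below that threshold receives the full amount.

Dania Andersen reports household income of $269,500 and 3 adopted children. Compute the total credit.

$29,180

Adoption Credit: base = 3 × $9,000 = $27,000. 6% of the $31,500 excess over $238,000 is $1,890; credit = $27,000 − $1,890 = $25,110.
Health Coverage Credit: $269,500 is at or below the $624,500 threshold, so the full $2,770 applies.
Small Business Credit: $269,500 is below the $639,700 cutoff, so the full $1,300 applies.
Total: $25,110 + $2,770 + $1,300 = $29,180.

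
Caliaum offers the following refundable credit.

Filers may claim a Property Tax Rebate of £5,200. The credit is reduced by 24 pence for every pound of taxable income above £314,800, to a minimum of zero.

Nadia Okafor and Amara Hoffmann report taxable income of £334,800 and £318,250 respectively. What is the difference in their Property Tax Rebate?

£3,972

Nadia (£334,800): Property Tax Rebate: 24% of the £20,000 excess over £314,800 is £4,800; credit = £5,200 − £4,800 = £400.
Amara (£318,250): Property Tax Rebate: 24% of the £3,450 excess over £314,800 is £828; credit = £5,200 − £828 = £4,372.
Difference: |£400 − £4,372| = £3,972.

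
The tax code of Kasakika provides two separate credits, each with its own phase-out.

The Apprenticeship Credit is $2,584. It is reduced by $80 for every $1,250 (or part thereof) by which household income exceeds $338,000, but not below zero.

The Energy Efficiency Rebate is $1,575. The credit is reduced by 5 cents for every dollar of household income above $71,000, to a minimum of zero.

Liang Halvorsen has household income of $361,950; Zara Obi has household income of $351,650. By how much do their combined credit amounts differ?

$720

Liang ($361,950): Apprenticeship Credit: income exceeds $338,000 by $23,950, which is 20 full-or-partial $1,250 increments; reduction = 20 × $80 = $1,600, leaving $984. Energy Efficiency Rebate: 5% of the $290,950 excess over $71,000 is $14,547.50 ≥ base, so the credit is $0. total $984 + $0 = $984
Zara ($351,650): Apprenticeship Credit: income exceeds $338,000 by $13,650, which is 11 full-or-partial $1,250 increments; reduction = 11 × $80 = $880, leaving $1,704. Energy Efficiency Rebate: 5% of the $280,650 excess over $71,000 is $14,032.50 ≥ base, so the credit is $0. total $1,704 + $0 = $1,704
Difference: |$984 − $1,704| = $720.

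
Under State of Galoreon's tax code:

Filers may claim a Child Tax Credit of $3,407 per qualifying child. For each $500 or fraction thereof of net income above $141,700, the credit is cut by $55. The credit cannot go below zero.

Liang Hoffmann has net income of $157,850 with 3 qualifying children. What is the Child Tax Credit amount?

$8,406

Child Tax Credit: base = 3 × $3,407 = $10,221. income exceeds $141,700 by $16,150, which is 33 full-or-partial $500 increments; reduction = 33 × $55 = $1,815, leaving $8,406.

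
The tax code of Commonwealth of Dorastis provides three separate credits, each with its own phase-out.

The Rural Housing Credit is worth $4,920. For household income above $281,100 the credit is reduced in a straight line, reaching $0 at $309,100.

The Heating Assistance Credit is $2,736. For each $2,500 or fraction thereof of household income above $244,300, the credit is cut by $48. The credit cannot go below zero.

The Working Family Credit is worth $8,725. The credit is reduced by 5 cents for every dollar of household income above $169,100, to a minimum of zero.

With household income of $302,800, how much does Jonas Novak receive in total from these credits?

Rural Housing Credit: $302,800 is $21,700 into a $28,000 phase-out range, leaving 6,300/28,000 of the credit: $4,920 × 6,300/28,000 = $1,107.
Heating Assistance Credit: income exceeds $244,300 by $58,500, which is 24 full-or-partial $2,500 increments; reduction = 24 × $48 = $1,152, leaving $1,584.
Working Family Credit: 5% of the $133,700 excess over $169,100 is $6,685; credit = $8,725 − $6,685 = $2,040.
Total: $1,107 + $1,584 + $2,040 = $4,731.

$4,731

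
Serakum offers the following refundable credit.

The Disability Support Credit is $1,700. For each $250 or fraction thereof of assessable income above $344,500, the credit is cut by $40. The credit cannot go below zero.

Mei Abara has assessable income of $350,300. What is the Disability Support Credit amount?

$740

Disability Support Credit: income exceeds $344,500 by $5,800, which is 24 full-or-partial $250 increments; reduction = 24 × $40 = $960, leaving $740.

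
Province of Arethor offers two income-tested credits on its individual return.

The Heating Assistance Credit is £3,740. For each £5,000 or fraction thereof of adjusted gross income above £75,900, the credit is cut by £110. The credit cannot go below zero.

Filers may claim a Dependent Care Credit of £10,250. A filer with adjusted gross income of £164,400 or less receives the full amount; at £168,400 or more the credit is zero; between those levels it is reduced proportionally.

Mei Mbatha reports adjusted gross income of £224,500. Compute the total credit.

£440

Heating Assistance Credit: income exceeds £75,900 by £148,600, which is 30 full-or-partial £5,000 increments; reduction = 30 × £110 = £3,300, leaving £440.
Dependent Care Credit: £224,500 is at or above £168,400, so the credit is £0.
Total: £440 + £0 = £440.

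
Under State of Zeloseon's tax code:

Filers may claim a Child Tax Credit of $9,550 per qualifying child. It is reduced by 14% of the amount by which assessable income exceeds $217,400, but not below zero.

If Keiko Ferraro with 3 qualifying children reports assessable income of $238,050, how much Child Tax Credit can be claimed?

$25,759

Child Tax Credit: base = 3 × $9,550 = $28,650. 14% of the $20,650 excess over $217,400 is $2,891; credit = $28,650 − $2,891 = $25,759.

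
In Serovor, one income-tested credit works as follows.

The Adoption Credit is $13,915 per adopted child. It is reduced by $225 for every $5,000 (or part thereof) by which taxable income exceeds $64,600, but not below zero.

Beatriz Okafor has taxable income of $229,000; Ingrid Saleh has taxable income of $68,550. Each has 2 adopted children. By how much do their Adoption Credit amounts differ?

$7,200

Beatriz ($229,000): Adoption Credit: base = 2 × $13,915 = $27,830. income exceeds $64,600 by $164,400, which is 33 full-or-partial $5,000 increments; reduction = 33 × $225 = $7,425, leaving $20,405.
Ingrid ($68,550): Adoption Credit: base = 2 × $13,915 = $27,830. income exceeds $64,600 by $3,950, which is 1 full-or-partial $5,000 increment; reduction = 1 × $225 = $225, leaving $27,605.
Difference: |$20,405 − $27,605| = $7,200.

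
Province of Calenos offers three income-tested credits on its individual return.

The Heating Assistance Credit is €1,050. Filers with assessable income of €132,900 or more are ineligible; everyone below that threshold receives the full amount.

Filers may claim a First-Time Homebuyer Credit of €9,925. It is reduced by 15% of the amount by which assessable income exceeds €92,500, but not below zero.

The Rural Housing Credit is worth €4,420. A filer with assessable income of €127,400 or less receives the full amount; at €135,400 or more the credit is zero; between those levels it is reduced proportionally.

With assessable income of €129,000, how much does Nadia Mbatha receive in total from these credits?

Heating Assistance Credit: €129,000 is below the €132,900 cutoff, so the full €1,050 applies.
First-Time Homebuyer Credit: 15% of the €36,500 excess over €92,500 is €5,475; credit = €9,925 − €5,475 = €4,450.
Rural Housing Credit: €129,000 is €1,600 into a €8,000 phase-out range, leaving 6,400/8,000 of the credit: €4,420 × 6,400/8,000 = €3,536.
Total: €1,050 + €4,450 + €3,536 = €9,036.

€9,036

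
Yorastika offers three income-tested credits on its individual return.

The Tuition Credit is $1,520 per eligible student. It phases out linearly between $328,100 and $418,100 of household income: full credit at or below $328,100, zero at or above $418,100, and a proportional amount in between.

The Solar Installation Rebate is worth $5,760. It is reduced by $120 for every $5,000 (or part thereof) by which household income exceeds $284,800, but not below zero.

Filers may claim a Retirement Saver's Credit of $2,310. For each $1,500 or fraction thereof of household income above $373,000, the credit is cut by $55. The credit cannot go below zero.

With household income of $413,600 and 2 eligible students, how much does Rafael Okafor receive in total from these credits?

Tuition Credit: base = 2 × $1,520 = $3,040. $413,600 is $85,500 into a $90,000 phase-out range, leaving 4,500/90,000 of the credit: $3,040 × 4,500/90,000 = $152.
Solar Installation Rebate: income exceeds $284,800 by $128,800, which is 26 full-or-partial $5,000 increments; reduction = 26 × $120 = $3,120, leaving $2,640.
Retirement Saver's Credit: income exceeds $373,000 by $40,600, which is 28 full-or-partial $1,500 increments; reduction = 28 × $55 = $1,540, leaving $770.
Total: $152 + $2,640 + $770 = $3,562.

$3,562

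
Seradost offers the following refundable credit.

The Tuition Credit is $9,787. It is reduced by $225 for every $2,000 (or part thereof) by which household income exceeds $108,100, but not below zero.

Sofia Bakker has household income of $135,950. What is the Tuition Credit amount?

$6,637

Tuition Credit: income exceeds $108,100 by $27,850, which is 14 full-or-partial $2,000 increments; reduction = 14 × $225 = $3,150, leaving $6,637.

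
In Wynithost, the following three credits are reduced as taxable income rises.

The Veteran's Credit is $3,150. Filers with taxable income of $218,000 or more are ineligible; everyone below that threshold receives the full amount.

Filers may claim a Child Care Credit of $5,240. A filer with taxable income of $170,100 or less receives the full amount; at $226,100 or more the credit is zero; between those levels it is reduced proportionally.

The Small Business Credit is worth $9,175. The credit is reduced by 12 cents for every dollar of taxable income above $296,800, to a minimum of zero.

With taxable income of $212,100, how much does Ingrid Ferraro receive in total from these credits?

$13,635

Veteran's Credit: $212,100 is below the $218,000 cutoff, so the full $3,150 applies.
Child Care Credit: $212,100 is $42,000 into a $56,000 phase-out range, leaving 14,000/56,000 of the credit: $5,240 × 14,000/56,000 = $1,310.
Small Business Credit: $212,100 is at or below the $296,800 threshold, so the full $9,175 applies.
Total: $3,150 + $1,310 + $9,175 = $13,635.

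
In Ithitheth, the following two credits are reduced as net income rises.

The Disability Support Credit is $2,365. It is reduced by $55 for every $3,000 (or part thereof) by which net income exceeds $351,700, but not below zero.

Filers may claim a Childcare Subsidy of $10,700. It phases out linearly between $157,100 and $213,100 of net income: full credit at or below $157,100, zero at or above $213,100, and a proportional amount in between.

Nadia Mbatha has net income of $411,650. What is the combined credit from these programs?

$1,265

Disability Support Credit: income exceeds $351,700 by $59,950, which is 20 full-or-partial $3,000 increments; reduction = 20 × $55 = $1,100, leaving $1,265.
Childcare Subsidy: $411,650 is at or above $213,100, so the credit is $0.
Total: $1,265 + $0 = $1,265.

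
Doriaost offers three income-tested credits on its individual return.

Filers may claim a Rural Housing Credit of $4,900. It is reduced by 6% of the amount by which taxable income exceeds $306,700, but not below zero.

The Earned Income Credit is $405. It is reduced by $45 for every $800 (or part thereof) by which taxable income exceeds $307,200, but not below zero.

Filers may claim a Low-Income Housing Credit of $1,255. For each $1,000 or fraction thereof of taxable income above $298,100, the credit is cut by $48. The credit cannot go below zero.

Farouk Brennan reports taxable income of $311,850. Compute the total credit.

Rural Housing Credit: 6% of the $5,150 excess over $306,700 is $309; credit = $4,900 − $309 = $4,591.
Earned Income Credit: income exceeds $307,200 by $4,650, which is 6 full-or-partial $800 increments; reduction = 6 × $45 = $270, leaving $135.
Low-Income Housing Credit: income exceeds $298,100 by $13,750, which is 14 full-or-partial $1,000 increments; reduction = 14 × $48 = $672, leaving $583.
Total: $4,591 + $135 + $583 = $5,309.

$5,309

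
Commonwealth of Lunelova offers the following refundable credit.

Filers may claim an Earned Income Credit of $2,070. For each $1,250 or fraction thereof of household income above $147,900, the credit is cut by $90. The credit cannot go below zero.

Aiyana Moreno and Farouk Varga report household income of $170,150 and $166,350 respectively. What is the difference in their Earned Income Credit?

Aiyana ($170,150): Earned Income Credit: income exceeds $147,900 by $22,250, which is 18 full-or-partial $1,250 increments; reduction = 18 × $90 = $1,620, leaving $450.
Farouk ($166,350): Earned Income Credit: income exceeds $147,900 by $18,450, which is 15 full-or-partial $1,250 increments; reduction = 15 × $90 = $1,350, leaving $720.
Difference: |$450 − $720| = $270.

$270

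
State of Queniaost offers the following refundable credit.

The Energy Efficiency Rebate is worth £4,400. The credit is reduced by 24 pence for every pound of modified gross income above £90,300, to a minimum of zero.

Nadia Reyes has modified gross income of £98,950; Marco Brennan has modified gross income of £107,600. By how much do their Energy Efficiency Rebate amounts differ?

£2,076

Nadia (£98,950): Energy Efficiency Rebate: 24% of the £8,650 excess over £90,300 is £2,076; credit = £4,400 − £2,076 = £2,324.
Marco (£107,600): Energy Efficiency Rebate: 24% of the £17,300 excess over £90,300 is £4,152; credit = £4,400 − £4,152 = £248.
Difference: |£2,324 − £248| = £2,076.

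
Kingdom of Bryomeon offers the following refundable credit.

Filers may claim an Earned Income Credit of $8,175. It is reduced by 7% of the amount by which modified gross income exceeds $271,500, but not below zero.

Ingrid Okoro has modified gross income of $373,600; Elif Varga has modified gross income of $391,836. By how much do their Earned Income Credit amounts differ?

Ingrid ($373,600): Earned Income Credit: 7% of the $102,100 excess over $271,500 is $7,147; credit = $8,175 − $7,147 = $1,028.
Elif ($391,836): Earned Income Credit: 7% of the $120,336 excess over $271,500 is $8,423.52 ≥ base, so the credit is $0.
Difference: |$1,028 − $0| = $1,028.

$1,028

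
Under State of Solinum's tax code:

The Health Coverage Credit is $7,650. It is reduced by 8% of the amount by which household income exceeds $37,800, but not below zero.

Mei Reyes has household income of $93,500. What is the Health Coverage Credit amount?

$3,194

Health Coverage Credit: 8% of the $55,700 excess over $37,800 is $4,456; credit = $7,650 − $4,456 = $3,194.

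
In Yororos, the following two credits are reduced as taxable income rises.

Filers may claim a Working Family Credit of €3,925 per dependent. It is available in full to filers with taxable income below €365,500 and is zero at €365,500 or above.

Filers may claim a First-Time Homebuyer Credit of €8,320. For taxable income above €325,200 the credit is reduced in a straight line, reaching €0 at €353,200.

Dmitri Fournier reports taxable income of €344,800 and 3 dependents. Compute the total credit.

Working Family Credit: base = 3 × €3,925 = €11,775. €344,800 is below the €365,500 cutoff, so the full €11,775 applies.
First-Time Homebuyer Credit: €344,800 is €19,600 into a €28,000 phase-out range, leaving 8,400/28,000 of the credit: €8,320 × 8,400/28,000 = €2,496.
Total: €11,775 + €2,496 = €14,271.

€14,271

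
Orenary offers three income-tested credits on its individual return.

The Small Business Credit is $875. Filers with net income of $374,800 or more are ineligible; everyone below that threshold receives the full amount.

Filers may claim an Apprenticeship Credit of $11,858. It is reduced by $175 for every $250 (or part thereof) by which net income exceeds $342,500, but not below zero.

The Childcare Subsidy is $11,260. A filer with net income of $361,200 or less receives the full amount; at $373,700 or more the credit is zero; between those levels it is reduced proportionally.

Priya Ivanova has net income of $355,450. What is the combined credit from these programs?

$14,893

Small Business Credit: $355,450 is below the $374,800 cutoff, so the full $875 applies.
Apprenticeship Credit: income exceeds $342,500 by $12,950, which is 52 full-or-partial $250 increments; reduction = 52 × $175 = $9,100, leaving $2,758.
Childcare Subsidy: $355,450 is at or below the $361,200 threshold, so the full $11,260 applies.
Total: $875 + $2,758 + $11,260 = $14,893.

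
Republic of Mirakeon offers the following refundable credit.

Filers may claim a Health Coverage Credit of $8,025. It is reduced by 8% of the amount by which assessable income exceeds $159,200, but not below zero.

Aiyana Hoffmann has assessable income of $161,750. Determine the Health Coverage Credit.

$7,821

Health Coverage Credit: 8% of the $2,550 excess over $159,200 is $204; credit = $8,025 − $204 = $7,821.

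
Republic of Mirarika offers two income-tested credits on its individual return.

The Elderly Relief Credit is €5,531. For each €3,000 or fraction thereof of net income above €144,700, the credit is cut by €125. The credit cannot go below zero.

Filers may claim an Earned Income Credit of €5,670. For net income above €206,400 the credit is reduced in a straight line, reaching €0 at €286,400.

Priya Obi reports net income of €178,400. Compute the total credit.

Elderly Relief Credit: income exceeds €144,700 by €33,700, which is 12 full-or-partial €3,000 increments; reduction = 12 × €125 = €1,500, leaving €4,031.
Earned Income Credit: €178,400 is at or below the €206,400 threshold, so the full €5,670 applies.
Total: €4,031 + €5,670 = €9,701.

€9,701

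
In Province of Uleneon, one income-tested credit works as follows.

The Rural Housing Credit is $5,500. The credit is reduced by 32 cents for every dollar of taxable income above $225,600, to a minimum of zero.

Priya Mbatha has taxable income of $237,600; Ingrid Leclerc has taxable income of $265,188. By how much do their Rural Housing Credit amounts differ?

$1,660

Priya ($237,600): Rural Housing Credit: 32% of the $12,000 excess over $225,600 is $3,840; credit = $5,500 − $3,840 = $1,660.
Ingrid ($265,188): Rural Housing Credit: 32% of the $39,588 excess over $225,600 is $12,668.16 ≥ base, so the credit is $0.
Difference: |$1,660 − $0| = $1,660.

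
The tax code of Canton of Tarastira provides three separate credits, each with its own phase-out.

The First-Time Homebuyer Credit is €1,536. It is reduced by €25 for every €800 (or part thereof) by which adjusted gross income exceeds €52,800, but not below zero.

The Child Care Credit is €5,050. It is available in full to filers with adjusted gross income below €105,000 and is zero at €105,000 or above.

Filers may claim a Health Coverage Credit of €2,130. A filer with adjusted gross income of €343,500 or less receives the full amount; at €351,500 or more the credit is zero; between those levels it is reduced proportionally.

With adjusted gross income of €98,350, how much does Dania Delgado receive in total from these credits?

First-Time Homebuyer Credit: income exceeds €52,800 by €45,550, which is 57 full-or-partial €800 increments; reduction = 57 × €25 = €1,425, leaving €111.
Child Care Credit: €98,350 is below the €105,000 cutoff, so the full €5,050 applies.
Health Coverage Credit: €98,350 is at or below the €343,500 threshold, so the full €2,130 applies.
Total: €111 + €5,050 + €2,130 = €7,291.

€7,291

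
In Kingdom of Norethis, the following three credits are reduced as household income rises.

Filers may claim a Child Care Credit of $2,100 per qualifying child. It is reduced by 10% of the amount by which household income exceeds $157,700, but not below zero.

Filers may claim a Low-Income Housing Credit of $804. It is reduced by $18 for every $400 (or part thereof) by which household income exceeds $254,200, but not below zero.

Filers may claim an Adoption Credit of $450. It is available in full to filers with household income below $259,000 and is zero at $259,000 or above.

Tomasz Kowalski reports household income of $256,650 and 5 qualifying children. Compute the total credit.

$1,733

Child Care Credit: base = 5 × $2,100 = $10,500. 10% of the $98,950 excess over $157,700 is $9,895; credit = $10,500 − $9,895 = $605.
Low-Income Housing Credit: income exceeds $254,200 by $2,450, which is 7 full-or-partial $400 increments; reduction = 7 × $18 = $126, leaving $678.
Adoption Credit: $256,650 is below the $259,000 cutoff, so the full $450 applies.
Total: $605 + $678 + $450 = $1,733.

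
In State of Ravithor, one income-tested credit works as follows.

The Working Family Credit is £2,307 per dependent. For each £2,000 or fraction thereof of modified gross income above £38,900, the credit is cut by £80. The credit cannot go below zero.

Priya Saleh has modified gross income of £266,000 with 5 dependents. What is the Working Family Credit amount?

£2,415

Working Family Credit: base = 5 × £2,307 = £11,535. income exceeds £38,900 by £227,100, which is 114 full-or-partial £2,000 increments; reduction = 114 × £80 = £9,120, leaving £2,415.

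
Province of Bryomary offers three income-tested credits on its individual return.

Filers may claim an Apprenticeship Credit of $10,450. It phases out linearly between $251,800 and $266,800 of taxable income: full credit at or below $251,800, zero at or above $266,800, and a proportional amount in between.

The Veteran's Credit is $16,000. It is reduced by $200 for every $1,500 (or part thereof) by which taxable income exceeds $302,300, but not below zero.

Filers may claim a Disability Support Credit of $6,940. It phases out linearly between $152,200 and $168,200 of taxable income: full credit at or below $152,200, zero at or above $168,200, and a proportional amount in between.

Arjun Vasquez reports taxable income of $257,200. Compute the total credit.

Apprenticeship Credit: $257,200 is $5,400 into a $15,000 phase-out range, leaving 9,600/15,000 of the credit: $10,450 × 9,600/15,000 = $6,688.
Veteran's Credit: $257,200 is at or below the $302,300 threshold, so the full $16,000 applies.
Disability Support Credit: $257,200 is at or above $168,200, so the credit is $0.
Total: $6,688 + $16,000 + $0 = $22,688.

$22,688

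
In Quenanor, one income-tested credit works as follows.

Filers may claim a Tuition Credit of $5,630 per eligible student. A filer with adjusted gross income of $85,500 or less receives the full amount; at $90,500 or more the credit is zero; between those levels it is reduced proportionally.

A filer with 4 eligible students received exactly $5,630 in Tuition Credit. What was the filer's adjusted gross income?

Full credit = 4 × $5,630 = $22,520.
$5,630 is 5,630/22,520 of the full $22,520, so 16,890/22,520 of the $5,000 range has been used: income = $85,500 + $5,000 × 16,890/22,520 = $89,250.

$89,250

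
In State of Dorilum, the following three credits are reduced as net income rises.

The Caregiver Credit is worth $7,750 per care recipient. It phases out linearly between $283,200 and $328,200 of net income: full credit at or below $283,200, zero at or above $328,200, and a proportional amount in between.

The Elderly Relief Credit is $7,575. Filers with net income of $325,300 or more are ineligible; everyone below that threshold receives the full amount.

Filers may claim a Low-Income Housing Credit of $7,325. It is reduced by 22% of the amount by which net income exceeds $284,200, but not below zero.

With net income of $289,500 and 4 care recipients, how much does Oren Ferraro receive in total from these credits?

$40,394

Caregiver Credit: base = 4 × $7,750 = $31,000. $289,500 is $6,300 into a $45,000 phase-out range, leaving 38,700/45,000 of the credit: $31,000 × 38,700/45,000 = $26,660.
Elderly Relief Credit: $289,500 is below the $325,300 cutoff, so the full $7,575 applies.
Low-Income Housing Credit: 22% of the $5,300 excess over $284,200 is $1,166; credit = $7,325 − $1,166 = $6,159.
Total: $26,660 + $7,575 + $6,159 = $40,394.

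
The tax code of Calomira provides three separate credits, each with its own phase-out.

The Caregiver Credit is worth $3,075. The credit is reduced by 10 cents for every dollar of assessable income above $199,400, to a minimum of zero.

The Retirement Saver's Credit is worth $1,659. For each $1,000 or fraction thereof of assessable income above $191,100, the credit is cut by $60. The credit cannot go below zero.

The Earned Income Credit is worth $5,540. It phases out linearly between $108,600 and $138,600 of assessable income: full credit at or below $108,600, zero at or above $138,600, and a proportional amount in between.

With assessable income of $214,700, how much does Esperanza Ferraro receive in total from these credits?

$1,764

Caregiver Credit: 10% of the $15,300 excess over $199,400 is $1,530; credit = $3,075 − $1,530 = $1,545.
Retirement Saver's Credit: income exceeds $191,100 by $23,600, which is 24 full-or-partial $1,000 increments; reduction = 24 × $60 = $1,440, leaving $219.
Earned Income Credit: $214,700 is at or above $138,600, so the credit is $0.
Total: $1,545 + $219 + $0 = $1,764.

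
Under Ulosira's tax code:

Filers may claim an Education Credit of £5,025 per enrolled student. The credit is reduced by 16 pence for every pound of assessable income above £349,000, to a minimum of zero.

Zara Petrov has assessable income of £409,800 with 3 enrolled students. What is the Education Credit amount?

Education Credit: base = 3 × £5,025 = £15,075. 16% of the £60,800 excess over £349,000 is £9,728; credit = £15,075 − £9,728 = £5,347.

£5,347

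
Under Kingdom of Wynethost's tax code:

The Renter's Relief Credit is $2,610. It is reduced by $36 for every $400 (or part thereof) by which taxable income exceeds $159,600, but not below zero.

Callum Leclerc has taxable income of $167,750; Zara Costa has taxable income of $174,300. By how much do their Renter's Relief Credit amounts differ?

Callum ($167,750): Renter's Relief Credit: income exceeds $159,600 by $8,150, which is 21 full-or-partial $400 increments; reduction = 21 × $36 = $756, leaving $1,854.
Zara ($174,300): Renter's Relief Credit: income exceeds $159,600 by $14,700, which is 37 full-or-partial $400 increments; reduction = 37 × $36 = $1,332, leaving $1,278.
Difference: |$1,854 − $1,278| = $576.

$576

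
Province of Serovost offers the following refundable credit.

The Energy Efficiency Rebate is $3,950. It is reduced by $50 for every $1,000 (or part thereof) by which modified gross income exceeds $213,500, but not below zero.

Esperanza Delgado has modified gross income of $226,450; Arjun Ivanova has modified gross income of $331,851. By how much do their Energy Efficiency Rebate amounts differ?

Esperanza ($226,450): Energy Efficiency Rebate: income exceeds $213,500 by $12,950, which is 13 full-or-partial $1,000 increments; reduction = 13 × $50 = $650, leaving $3,300.
Arjun ($331,851): Energy Efficiency Rebate: income exceeds $213,500 by $118,351 → 119 increments × $50 = $5,950 ≥ base, so the credit is $0.
Difference: |$3,300 − $0| = $3,300.

$3,300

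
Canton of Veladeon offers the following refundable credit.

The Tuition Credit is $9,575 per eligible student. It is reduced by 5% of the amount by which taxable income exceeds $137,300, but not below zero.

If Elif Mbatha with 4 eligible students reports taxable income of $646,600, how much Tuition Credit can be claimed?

Tuition Credit: base = 4 × $9,575 = $38,300. 5% of the $509,300 excess over $137,300 is $25,465; credit = $38,300 − $25,465 = $12,835.

$12,835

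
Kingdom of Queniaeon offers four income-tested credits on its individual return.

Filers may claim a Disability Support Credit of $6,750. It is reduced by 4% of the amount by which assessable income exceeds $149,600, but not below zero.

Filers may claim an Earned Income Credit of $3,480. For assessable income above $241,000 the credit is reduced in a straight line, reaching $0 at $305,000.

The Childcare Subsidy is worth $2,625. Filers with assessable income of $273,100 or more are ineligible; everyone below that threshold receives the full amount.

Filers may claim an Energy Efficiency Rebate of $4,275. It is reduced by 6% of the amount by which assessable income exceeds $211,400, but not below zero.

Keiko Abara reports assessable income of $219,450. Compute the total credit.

Disability Support Credit: 4% of the $69,850 excess over $149,600 is $2,794; credit = $6,750 − $2,794 = $3,956.
Earned Income Credit: $219,450 is at or below the $241,000 threshold, so the full $3,480 applies.
Childcare Subsidy: $219,450 is below the $273,100 cutoff, so the full $2,625 applies.
Energy Efficiency Rebate: 6% of the $8,050 excess over $211,400 is $483; credit = $4,275 − $483 = $3,792.
Total: $3,956 + $3,480 + $2,625 + $3,792 = $13,853.

$13,853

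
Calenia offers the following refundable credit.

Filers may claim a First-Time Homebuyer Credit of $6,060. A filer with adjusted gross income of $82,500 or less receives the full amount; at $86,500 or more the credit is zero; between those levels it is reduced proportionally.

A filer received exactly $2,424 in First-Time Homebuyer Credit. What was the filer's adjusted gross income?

$2,424 is 2,424/6,060 of the full $6,060, so 3,636/6,060 of the $4,000 range has been used: income = $82,500 + $4,000 × 3,636/6,060 = $84,900.

$84,900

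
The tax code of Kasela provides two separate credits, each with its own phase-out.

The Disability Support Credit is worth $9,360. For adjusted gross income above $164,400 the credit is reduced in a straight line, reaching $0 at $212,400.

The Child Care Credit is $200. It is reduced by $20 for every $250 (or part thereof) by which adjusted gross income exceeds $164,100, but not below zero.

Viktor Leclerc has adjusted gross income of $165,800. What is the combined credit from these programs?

Disability Support Credit: $165,800 is $1,400 into a $48,000 phase-out range, leaving 46,600/48,000 of the credit: $9,360 × 46,600/48,000 = $9,087.
Child Care Credit: income exceeds $164,100 by $1,700, which is 7 full-or-partial $250 increments; reduction = 7 × $20 = $140, leaving $60.
Total: $9,087 + $60 = $9,147.

$9,147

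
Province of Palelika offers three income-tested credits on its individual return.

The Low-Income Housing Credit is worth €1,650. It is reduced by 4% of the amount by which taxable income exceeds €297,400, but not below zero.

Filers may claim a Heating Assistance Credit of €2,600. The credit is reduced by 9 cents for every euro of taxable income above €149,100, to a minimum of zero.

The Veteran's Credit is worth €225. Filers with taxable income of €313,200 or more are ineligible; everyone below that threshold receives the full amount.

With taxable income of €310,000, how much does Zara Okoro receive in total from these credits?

€1,371

Low-Income Housing Credit: 4% of the €12,600 excess over €297,400 is €504; credit = €1,650 − €504 = €1,146.
Heating Assistance Credit: 9% of the €160,900 excess over €149,100 is €14,481 ≥ base, so the credit is €0.
Veteran's Credit: €310,000 is below the €313,200 cutoff, so the full €225 applies.
Total: €1,146 + €0 + €225 = €1,371.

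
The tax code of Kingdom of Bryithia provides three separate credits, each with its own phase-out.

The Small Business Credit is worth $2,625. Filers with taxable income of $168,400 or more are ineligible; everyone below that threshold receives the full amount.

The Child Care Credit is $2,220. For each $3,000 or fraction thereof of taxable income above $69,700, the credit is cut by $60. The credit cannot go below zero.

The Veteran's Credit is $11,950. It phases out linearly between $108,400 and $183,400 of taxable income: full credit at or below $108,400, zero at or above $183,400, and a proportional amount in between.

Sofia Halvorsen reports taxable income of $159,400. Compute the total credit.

Small Business Credit: $159,400 is below the $168,400 cutoff, so the full $2,625 applies.
Child Care Credit: income exceeds $69,700 by $89,700, which is 30 full-or-partial $3,000 increments; reduction = 30 × $60 = $1,800, leaving $420.
Veteran's Credit: $159,400 is $51,000 into a $75,000 phase-out range, leaving 24,000/75,000 of the credit: $11,950 × 24,000/75,000 = $3,824.
Total: $2,625 + $420 + $3,824 = $6,869.

$6,869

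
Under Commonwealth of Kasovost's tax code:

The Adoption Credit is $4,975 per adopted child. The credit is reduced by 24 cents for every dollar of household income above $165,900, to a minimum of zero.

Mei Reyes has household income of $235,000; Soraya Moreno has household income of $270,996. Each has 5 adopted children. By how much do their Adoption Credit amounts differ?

Mei ($235,000): Adoption Credit: base = 5 × $4,975 = $24,875. 24% of the $69,100 excess over $165,900 is $16,584; credit = $24,875 − $16,584 = $8,291.
Soraya ($270,996): Adoption Credit: base = 5 × $4,975 = $24,875. 24% of the $105,096 excess over $165,900 is $25,223.04 ≥ base, so the credit is $0.
Difference: |$8,291 − $0| = $8,291.

$8,291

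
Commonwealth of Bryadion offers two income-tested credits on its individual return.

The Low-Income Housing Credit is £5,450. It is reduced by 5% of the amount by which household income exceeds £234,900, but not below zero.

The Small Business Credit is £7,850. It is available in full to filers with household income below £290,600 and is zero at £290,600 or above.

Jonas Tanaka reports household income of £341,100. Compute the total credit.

£140

Low-Income Housing Credit: 5% of the £106,200 excess over £234,900 is £5,310; credit = £5,450 − £5,310 = £140.
Small Business Credit: £341,100 meets or exceeds the £290,600 cutoff, so the credit is £0.
Total: £140 + £0 = £140.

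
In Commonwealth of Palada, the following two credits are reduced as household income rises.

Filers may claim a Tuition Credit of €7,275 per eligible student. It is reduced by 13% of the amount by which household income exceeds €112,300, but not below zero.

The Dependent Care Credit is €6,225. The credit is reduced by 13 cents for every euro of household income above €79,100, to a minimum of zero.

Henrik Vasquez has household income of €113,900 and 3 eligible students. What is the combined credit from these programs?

Tuition Credit: base = 3 × €7,275 = €21,825. 13% of the €1,600 excess over €112,300 is €208; credit = €21,825 − €208 = €21,617.
Dependent Care Credit: 13% of the €34,800 excess over €79,100 is €4,524; credit = €6,225 − €4,524 = €1,701.
Total: €21,617 + €1,701 = €23,318.

€23,318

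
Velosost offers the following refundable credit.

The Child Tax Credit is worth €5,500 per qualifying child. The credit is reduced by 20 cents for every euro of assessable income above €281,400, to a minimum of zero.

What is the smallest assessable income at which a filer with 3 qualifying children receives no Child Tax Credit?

Full credit = 3 × €5,500 = €16,500.
The credit falls by 20% of each euro above €281,400, so it reaches zero when the excess is €16,500 / 20% = €82,500: income = €281,400 + €82,500 = €363,900.

€363,900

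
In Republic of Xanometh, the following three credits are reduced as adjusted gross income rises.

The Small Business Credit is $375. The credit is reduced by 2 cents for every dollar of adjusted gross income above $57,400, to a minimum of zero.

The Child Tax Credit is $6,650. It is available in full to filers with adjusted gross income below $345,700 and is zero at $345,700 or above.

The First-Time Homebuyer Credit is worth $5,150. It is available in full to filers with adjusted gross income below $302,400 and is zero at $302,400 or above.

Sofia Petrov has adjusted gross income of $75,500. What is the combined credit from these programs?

$11,813

Small Business Credit: 2% of the $18,100 excess over $57,400 is $362; credit = $375 − $362 = $13.
Child Tax Credit: $75,500 is below the $345,700 cutoff, so the full $6,650 applies.
First-Time Homebuyer Credit: $75,500 is below the $302,400 cutoff, so the full $5,150 applies.
Total: $13 + $6,650 + $5,150 = $11,813.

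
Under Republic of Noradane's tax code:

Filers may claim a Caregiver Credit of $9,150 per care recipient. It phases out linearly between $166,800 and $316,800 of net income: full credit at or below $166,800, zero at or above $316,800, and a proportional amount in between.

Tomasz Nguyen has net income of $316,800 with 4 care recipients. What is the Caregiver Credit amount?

Caregiver Credit: base = 4 × $9,150 = $36,600. $316,800 is at or above $316,800, so the credit is $0.

$0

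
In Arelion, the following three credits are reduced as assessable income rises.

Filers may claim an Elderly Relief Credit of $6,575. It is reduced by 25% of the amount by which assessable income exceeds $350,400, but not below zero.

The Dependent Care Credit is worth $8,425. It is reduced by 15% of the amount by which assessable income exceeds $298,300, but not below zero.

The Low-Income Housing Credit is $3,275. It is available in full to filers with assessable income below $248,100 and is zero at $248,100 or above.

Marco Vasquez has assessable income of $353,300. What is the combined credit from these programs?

Elderly Relief Credit: 25% of the $2,900 excess over $350,400 is $725; credit = $6,575 − $725 = $5,850.
Dependent Care Credit: 15% of the $55,000 excess over $298,300 is $8,250; credit = $8,425 − $8,250 = $175.
Low-Income Housing Credit: $353,300 meets or exceeds the $248,100 cutoff, so the credit is $0.
Total: $5,850 + $175 + $0 = $6,025.

$6,025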